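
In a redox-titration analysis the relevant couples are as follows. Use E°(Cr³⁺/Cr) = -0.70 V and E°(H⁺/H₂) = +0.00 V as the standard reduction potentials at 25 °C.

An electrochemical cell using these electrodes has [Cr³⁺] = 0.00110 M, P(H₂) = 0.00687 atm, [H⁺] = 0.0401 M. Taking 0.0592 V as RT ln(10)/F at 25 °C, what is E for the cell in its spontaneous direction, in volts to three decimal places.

+0.740 V

H⁺/H₂ is the cathode (higher E°), Cr³⁺/Cr the anode: E°cell = +0.00 − (-0.70) = +0.70 V, n = 6.
Overall: 6 H⁺(aq) + 2 Cr(s) → 3 H₂(g) + 2 Cr³⁺(aq)
Q = P(H₂)^3·[Cr³⁺]^2 / ([H⁺]^6); log Q = -4.025.
E = E° − (0.0592/n) log Q = +0.70 − (0.0592/6)(-4.025) = +0.740 V.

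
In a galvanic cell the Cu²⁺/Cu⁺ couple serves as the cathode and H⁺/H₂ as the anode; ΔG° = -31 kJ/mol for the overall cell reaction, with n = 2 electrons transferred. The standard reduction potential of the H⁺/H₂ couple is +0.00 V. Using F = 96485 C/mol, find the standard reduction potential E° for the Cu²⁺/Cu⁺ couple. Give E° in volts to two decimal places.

+0.16 V

E°cell = −ΔG°/(nF) = −(-31×10³)/((2)(96485)) = +0.161 V.
Since Cu²⁺/Cu⁺ is the cathode and H⁺/H₂ the anode, E°cell = E°(Cu²⁺/Cu⁺) − E°(H⁺/H₂).
So E°(Cu²⁺/Cu⁺) = E°cell + E°(H⁺/H₂) = +0.161 + (+0.00) = +0.16 V.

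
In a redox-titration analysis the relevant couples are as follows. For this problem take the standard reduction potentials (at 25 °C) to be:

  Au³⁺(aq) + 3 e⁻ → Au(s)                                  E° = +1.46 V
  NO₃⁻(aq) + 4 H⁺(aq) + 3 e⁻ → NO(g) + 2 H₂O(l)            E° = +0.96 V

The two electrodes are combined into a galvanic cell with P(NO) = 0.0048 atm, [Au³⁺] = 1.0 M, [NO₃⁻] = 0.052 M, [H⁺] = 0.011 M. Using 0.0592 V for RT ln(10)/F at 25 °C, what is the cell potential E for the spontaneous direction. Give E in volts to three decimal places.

Au³⁺/Au is the cathode (higher E°), NO₃⁻/NO the anode: E°cell = +1.46 − (+0.96) = +0.50 V, n = 3.
Overall: Au³⁺(aq) + NO(g) + 2 H₂O(l) → Au(s) + NO₃⁻(aq) + 4 H⁺(aq)
Q = [NO₃⁻]·[H⁺]^4 / ([Au³⁺]·P(NO)); log Q = -6.800.
E = E° − (0.0592/n) log Q = +0.50 − (0.0592/3)(-6.800) = +0.634 V.

+0.634 V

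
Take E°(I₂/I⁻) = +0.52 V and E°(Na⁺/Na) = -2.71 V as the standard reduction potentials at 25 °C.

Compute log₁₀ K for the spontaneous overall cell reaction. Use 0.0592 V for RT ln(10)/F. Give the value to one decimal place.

109.1

Cathode: I₂/I⁻; anode: Na⁺/Na. E°cell = +3.23 V, n = 2.
log K = nE°cell / 0.0592 = (2)(+3.23) / 0.0592 = 109.1.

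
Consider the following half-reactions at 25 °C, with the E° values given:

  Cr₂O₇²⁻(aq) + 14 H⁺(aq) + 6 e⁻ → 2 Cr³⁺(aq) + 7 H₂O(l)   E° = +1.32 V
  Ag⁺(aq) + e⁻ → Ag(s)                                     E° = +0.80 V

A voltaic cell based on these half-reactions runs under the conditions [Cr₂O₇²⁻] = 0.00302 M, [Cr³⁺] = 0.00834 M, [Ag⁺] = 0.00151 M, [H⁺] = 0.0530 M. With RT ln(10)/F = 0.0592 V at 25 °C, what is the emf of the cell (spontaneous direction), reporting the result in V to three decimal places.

+0.527 V

Cr₂O₇²⁻/Cr³⁺ is the cathode (higher E°), Ag⁺/Ag the anode: E°cell = +1.32 − (+0.80) = +0.52 V, n = 6.
Overall: Cr₂O₇²⁻(aq) + 14 H⁺(aq) + 6 Ag(s) → 2 Cr³⁺(aq) + 7 H₂O(l) + 6 Ag⁺(aq)
Q = [Cr³⁺]^2·[Ag⁺]^6 / ([Cr₂O₇²⁻]·[H⁺]^14); log Q = -0.704.
E = E° − (0.0592/n) log Q = +0.52 − (0.0592/6)(-0.704) = +0.527 V.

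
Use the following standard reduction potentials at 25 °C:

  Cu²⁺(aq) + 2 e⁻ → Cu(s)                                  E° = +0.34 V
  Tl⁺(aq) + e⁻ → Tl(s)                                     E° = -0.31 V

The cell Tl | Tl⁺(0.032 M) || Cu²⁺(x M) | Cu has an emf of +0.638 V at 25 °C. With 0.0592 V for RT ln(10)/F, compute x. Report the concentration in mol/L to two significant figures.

0.00040 M

Cu²⁺/Cu is the cathode, Tl⁺/Tl the anode: E°cell = +0.65 V, n = 2.
Overall reaction: Cu²⁺(aq) + 2 Tl(s) → Cu(s) + 2 Tl⁺(aq); Q = [Tl⁺]^2/[Cu²⁺]^1.
From E = E° − (0.0592/n) log Q: log Q = (E° − E)·n/0.0592 = (+0.65 − (+0.638))·2/0.0592 = 0.4054.
So 1·log[Cu²⁺] = 2·log(0.032) − log Q = -2.9897 − (0.4054) = -3.3951; [Cu²⁺] = 10^(-3.3951) ≈ 0.00040 M.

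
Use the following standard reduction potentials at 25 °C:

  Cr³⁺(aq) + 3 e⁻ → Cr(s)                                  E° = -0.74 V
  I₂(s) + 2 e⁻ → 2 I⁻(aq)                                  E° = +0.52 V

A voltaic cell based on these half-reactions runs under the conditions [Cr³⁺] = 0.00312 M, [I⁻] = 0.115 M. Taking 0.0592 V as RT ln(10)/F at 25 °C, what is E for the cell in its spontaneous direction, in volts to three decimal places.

+1.365 V

I₂/I⁻ is the cathode (higher E°), Cr³⁺/Cr the anode: E°cell = +0.52 − (-0.74) = +1.26 V, n = 6.
Overall: 3 I₂(s) + 2 Cr(s) → 6 I⁻(aq) + 2 Cr³⁺(aq)
Q = [I⁻]^6·[Cr³⁺]^2; log Q = -10.648.
E = E° − (0.0592/n) log Q = +1.26 − (0.0592/6)(-10.648) = +1.365 V.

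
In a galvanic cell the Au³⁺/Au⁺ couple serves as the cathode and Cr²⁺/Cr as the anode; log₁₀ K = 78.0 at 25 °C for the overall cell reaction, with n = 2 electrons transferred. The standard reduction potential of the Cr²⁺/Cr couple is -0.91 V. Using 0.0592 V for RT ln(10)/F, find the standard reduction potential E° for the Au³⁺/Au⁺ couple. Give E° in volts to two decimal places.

+1.40 V

E°cell = (0.0592/n)·log K = (0.0592/2)(78.0) = +2.309 V.
Since Au³⁺/Au⁺ is the cathode and Cr²⁺/Cr the anode, E°cell = E°(Au³⁺/Au⁺) − E°(Cr²⁺/Cr).
So E°(Au³⁺/Au⁺) = E°cell + E°(Cr²⁺/Cr) = +2.309 + (-0.91) = +1.40 V.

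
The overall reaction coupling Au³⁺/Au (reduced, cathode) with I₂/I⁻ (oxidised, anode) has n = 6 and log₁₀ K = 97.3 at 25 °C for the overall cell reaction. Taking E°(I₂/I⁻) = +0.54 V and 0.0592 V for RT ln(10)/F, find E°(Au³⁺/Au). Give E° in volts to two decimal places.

E°cell = (0.0592/n)·log K = (0.0592/6)(97.3) = +0.960 V.
Since Au³⁺/Au is the cathode and I₂/I⁻ the anode, E°cell = E°(Au³⁺/Au) − E°(I₂/I⁻).
So E°(Au³⁺/Au) = E°cell + E°(I₂/I⁻) = +0.960 + (+0.54) = +1.50 V.

+1.50 V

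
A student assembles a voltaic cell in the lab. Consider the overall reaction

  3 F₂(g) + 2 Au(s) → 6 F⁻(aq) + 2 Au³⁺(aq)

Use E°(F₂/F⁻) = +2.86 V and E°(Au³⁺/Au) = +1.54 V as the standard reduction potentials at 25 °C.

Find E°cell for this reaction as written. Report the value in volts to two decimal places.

The F₂/F⁻ couple has the higher reduction potential, so it is the cathode; Au³⁺/Au is oxidised at the anode.
E°cell = E°(cathode) − E°(anode) = (+2.86) − (+1.54) = +1.32 V.

+1.32 V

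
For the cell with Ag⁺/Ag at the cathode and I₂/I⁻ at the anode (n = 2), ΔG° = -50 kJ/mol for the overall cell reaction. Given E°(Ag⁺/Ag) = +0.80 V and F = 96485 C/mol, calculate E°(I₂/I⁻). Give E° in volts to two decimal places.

+0.54 V

E°cell = −ΔG°/(nF) = −(-50×10³)/((2)(96485)) = +0.259 V.
Since Ag⁺/Ag is the cathode and I₂/I⁻ the anode, E°cell = E°(Ag⁺/Ag) − E°(I₂/I⁻).
So E°(I₂/I⁻) = E°(Ag⁺/Ag) − E°cell = (+0.80) − (+0.259) = +0.54 V.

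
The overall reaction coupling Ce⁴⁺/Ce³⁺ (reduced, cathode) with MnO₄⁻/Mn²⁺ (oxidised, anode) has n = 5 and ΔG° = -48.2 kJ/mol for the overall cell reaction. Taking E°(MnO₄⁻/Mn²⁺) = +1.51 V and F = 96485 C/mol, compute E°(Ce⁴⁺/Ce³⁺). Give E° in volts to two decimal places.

E°cell = −ΔG°/(nF) = −(-48.2×10³)/((5)(96485)) = +0.100 V.
Since Ce⁴⁺/Ce³⁺ is the cathode and MnO₄⁻/Mn²⁺ the anode, E°cell = E°(Ce⁴⁺/Ce³⁺) − E°(MnO₄⁻/Mn²⁺).
So E°(Ce⁴⁺/Ce³⁺) = E°cell + E°(MnO₄⁻/Mn²⁺) = +0.100 + (+1.51) = +1.61 V.

+1.61 V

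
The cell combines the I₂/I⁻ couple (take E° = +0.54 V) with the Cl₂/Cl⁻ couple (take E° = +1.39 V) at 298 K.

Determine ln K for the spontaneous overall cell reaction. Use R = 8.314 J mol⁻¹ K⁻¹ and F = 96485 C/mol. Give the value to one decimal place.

Cathode: Cl₂/Cl⁻; anode: I₂/I⁻. E°cell = (+1.39) − (+0.54) = +0.85 V, with n = 2.
ΔG° = −nFE° = −RT ln K, so ln K = nFE°/(RT) = (2)(96485)(+0.85) / ((8.314)(298)) = 66.204.

66.2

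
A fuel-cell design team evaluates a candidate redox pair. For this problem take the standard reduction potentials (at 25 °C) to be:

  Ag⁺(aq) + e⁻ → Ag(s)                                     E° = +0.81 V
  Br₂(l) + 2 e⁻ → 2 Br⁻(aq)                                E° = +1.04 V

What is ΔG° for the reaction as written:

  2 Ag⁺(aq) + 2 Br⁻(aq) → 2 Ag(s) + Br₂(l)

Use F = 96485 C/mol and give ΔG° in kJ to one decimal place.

+44.4 kJ

As written, Ag⁺/Ag is reduced (cathode) and Br₂/Br⁻ is oxidised (anode), so E°cell = (+0.81) − (+1.04) = -0.23 V.
Balancing electrons gives n = 2.
ΔG° = −nFE° = −(2)(96485)(-0.23) = 44,383 J = +44.4 kJ.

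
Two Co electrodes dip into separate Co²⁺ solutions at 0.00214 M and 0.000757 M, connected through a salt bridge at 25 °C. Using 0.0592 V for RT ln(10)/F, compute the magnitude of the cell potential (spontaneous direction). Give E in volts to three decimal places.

+0.013 V

For a concentration cell E°cell = 0. The 0.00214 M side is the cathode (reduction is favoured where [Co²⁺] is higher).
With n = 2, E = −(0.0592/2) log([Co²⁺]ₐₙ/[Co²⁺]꜀ₐₜ) = −(0.0592/2) log(0.000757/0.00214) = −(0.0592/2)(-0.451) = +0.013 V.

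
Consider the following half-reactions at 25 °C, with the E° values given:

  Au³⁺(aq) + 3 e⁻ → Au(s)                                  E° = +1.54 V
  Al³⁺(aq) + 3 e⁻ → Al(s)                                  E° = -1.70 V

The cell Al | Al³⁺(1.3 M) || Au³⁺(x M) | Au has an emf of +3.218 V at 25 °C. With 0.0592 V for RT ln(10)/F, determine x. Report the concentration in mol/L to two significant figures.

0.100 M

Au³⁺/Au is the cathode, Al³⁺/Al the anode: E°cell = +3.24 V, n = 3.
Overall reaction: Au³⁺(aq) + Al(s) → Au(s) + Al³⁺(aq); Q = [Al³⁺]^1/[Au³⁺]^1.
From E = E° − (0.0592/n) log Q: log Q = (E° − E)·n/0.0592 = (+3.24 − (+3.218))·3/0.0592 = 1.1149.
So 1·log[Au³⁺] = 1·log(1.3) − log Q = 0.1139 − (1.1149) = -1.0010; [Au³⁺] = 10^(-1.0010) ≈ 0.100 M.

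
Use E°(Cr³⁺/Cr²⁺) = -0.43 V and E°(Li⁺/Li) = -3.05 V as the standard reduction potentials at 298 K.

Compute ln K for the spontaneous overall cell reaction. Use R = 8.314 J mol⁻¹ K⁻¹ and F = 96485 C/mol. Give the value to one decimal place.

Cathode: Cr³⁺/Cr²⁺; anode: Li⁺/Li. E°cell = (-0.43) − (-3.05) = +2.62 V, with n = 1.
ΔG° = −nFE° = −RT ln K, so ln K = nFE°/(RT) = (1)(96485)(+2.62) / ((8.314)(298)) = 102.032.

102.0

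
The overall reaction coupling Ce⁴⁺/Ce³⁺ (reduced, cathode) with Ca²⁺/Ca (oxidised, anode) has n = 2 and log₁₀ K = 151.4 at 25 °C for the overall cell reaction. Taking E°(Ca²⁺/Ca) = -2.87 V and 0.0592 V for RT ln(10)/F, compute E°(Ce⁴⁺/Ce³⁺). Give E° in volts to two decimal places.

E°cell = (0.0592/n)·log K = (0.0592/2)(151.4) = +4.481 V.
Since Ce⁴⁺/Ce³⁺ is the cathode and Ca²⁺/Ca the anode, E°cell = E°(Ce⁴⁺/Ce³⁺) − E°(Ca²⁺/Ca).
So E°(Ce⁴⁺/Ce³⁺) = E°cell + E°(Ca²⁺/Ca) = +4.481 + (-2.87) = +1.61 V.

+1.61 V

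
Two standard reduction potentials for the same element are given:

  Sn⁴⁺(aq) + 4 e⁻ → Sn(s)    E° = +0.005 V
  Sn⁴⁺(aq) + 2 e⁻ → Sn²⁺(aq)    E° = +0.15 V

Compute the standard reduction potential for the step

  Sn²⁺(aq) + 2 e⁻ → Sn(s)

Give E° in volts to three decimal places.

-0.140 V

Sequential free energies add, so n₃E°₃ = n₁E°₁ + n₂E°₂.
With n₃ = 4, and the known step contributing 2×(+0.15) V, the unknown satisfies 2·E° = 4×(+0.005) − 2×(+0.15) = -0.280.
E° = -0.280 / 2 = -0.140 V.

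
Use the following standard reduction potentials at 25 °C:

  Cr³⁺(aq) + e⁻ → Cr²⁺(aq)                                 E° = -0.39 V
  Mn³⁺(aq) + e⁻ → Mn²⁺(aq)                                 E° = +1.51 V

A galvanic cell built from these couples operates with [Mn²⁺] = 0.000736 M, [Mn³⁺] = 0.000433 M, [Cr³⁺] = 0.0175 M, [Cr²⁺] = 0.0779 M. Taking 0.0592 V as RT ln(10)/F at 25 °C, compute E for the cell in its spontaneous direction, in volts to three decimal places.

+1.925 V

Mn³⁺/Mn²⁺ is the cathode (higher E°), Cr³⁺/Cr²⁺ the anode: E°cell = +1.51 − (-0.39) = +1.90 V, n = 1.
Overall: Mn³⁺(aq) + Cr²⁺(aq) → Mn²⁺(aq) + Cr³⁺(aq)
Q = [Mn²⁺]·[Cr³⁺] / ([Mn³⁺]·[Cr²⁺]); log Q = -0.418.
E = E° − (0.0592/n) log Q = +1.90 − (0.0592/1)(-0.418) = +1.925 V.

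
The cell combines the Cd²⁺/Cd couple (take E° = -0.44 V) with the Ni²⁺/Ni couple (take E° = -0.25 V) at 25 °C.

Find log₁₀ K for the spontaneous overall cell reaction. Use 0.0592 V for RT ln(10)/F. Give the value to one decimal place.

6.4

Cathode: Ni²⁺/Ni; anode: Cd²⁺/Cd. E°cell = +0.19 V, n = 2.
log K = nE°cell / 0.0592 = (2)(+0.19) / 0.0592 = 6.4.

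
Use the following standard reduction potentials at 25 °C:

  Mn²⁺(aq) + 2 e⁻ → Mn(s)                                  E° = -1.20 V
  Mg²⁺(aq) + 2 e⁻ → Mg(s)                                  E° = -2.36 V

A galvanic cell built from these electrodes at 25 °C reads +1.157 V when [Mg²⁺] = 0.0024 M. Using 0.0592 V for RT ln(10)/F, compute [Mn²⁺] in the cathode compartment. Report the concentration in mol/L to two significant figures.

Mn²⁺/Mn is the cathode, Mg²⁺/Mg the anode: E°cell = +1.16 V, n = 2.
Overall reaction: Mn²⁺(aq) + Mg(s) → Mn(s) + Mg²⁺(aq); Q = [Mg²⁺]^1/[Mn²⁺]^1.
From E = E° − (0.0592/n) log Q: log Q = (E° − E)·n/0.0592 = (+1.16 − (+1.157))·2/0.0592 = 0.1014.
So 1·log[Mn²⁺] = 1·log(0.0024) − log Q = -2.6198 − (0.1014) = -2.7212; [Mn²⁺] = 10^(-2.7212) ≈ 0.0019 M.

0.0019 M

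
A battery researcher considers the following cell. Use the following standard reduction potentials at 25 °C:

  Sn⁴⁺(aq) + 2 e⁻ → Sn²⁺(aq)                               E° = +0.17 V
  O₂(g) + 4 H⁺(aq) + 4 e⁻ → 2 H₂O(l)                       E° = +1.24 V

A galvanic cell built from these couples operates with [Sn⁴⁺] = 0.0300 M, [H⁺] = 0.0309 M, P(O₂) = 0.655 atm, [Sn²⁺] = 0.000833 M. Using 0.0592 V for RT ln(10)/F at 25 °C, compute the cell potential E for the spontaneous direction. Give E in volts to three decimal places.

+0.932 V

O₂/H₂O is the cathode (higher E°), Sn⁴⁺/Sn²⁺ the anode: E°cell = +1.24 − (+0.17) = +1.07 V, n = 4.
Overall: O₂(g) + 4 H⁺(aq) + 2 Sn²⁺(aq) → 2 H₂O(l) + 2 Sn⁴⁺(aq)
Q = [Sn⁴⁺]^2 / (P(O₂)·[H⁺]^4·[Sn²⁺]^2); log Q = 9.337.
E = E° − (0.0592/n) log Q = +1.07 − (0.0592/4)(9.337) = +0.932 V.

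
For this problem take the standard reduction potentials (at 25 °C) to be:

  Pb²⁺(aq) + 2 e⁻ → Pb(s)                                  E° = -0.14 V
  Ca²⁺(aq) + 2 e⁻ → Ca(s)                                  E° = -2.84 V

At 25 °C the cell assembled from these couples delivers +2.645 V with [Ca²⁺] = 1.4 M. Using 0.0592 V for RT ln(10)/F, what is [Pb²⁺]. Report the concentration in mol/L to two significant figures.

0.019 M

Pb²⁺/Pb is the cathode, Ca²⁺/Ca the anode: E°cell = +2.70 V, n = 2.
Overall reaction: Pb²⁺(aq) + Ca(s) → Pb(s) + Ca²⁺(aq); Q = [Ca²⁺]^1/[Pb²⁺]^1.
From E = E° − (0.0592/n) log Q: log Q = (E° − E)·n/0.0592 = (+2.70 − (+2.645))·2/0.0592 = 1.8581.
So 1·log[Pb²⁺] = 1·log(1.4) − log Q = 0.1461 − (1.8581) = -1.7120; [Pb²⁺] = 10^(-1.7120) ≈ 0.019 M.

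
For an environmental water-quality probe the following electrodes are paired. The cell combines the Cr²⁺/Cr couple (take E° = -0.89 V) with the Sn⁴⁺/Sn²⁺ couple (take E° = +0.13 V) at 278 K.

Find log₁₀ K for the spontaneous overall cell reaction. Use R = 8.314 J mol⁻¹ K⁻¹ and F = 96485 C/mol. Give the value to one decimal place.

37.0

Cathode: Sn⁴⁺/Sn²⁺; anode: Cr²⁺/Cr. E°cell = (+0.13) − (-0.89) = +1.02 V, with n = 2.
ΔG° = −nFE° = −RT ln K, so ln K = nFE°/(RT) = (2)(96485)(+1.02) / ((8.314)(278)) = 85.160.
log₁₀ K = 85.160 / ln 10 = 37.0.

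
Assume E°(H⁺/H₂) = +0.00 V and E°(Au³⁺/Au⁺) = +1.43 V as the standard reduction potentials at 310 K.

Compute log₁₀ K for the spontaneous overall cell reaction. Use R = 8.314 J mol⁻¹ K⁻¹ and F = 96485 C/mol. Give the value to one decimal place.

Cathode: Au³⁺/Au⁺; anode: H⁺/H₂. E°cell = (+1.43) − (+0.00) = +1.43 V, with n = 2.
ΔG° = −nFE° = −RT ln K, so ln K = nFE°/(RT) = (2)(96485)(+1.43) / ((8.314)(310)) = 107.067.
log₁₀ K = 107.067 / ln 10 = 46.5.

46.5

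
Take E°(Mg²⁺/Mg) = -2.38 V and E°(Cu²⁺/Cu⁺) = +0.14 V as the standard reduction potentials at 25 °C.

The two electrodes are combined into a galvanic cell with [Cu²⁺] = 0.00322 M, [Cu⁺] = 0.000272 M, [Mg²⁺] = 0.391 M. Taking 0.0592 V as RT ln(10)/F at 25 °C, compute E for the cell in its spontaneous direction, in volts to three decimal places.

+2.596 V

Cu²⁺/Cu⁺ is the cathode (higher E°), Mg²⁺/Mg the anode: E°cell = +0.14 − (-2.38) = +2.52 V, n = 2.
Overall: 2 Cu²⁺(aq) + Mg(s) → 2 Cu⁺(aq) + Mg²⁺(aq)
Q = [Cu⁺]^2·[Mg²⁺] / ([Cu²⁺]^2); log Q = -2.554.
E = E° − (0.0592/n) log Q = +2.52 − (0.0592/2)(-2.554) = +2.596 V.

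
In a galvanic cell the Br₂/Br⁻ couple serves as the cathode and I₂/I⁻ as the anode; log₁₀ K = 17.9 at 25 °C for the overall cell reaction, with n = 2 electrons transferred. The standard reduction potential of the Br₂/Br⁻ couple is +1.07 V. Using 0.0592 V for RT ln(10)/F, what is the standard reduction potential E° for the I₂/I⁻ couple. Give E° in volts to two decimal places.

+0.54 V

E°cell = (0.0592/n)·log K = (0.0592/2)(17.9) = +0.530 V.
Since Br₂/Br⁻ is the cathode and I₂/I⁻ the anode, E°cell = E°(Br₂/Br⁻) − E°(I₂/I⁻).
So E°(I₂/I⁻) = E°(Br₂/Br⁻) − E°cell = (+1.07) − (+0.530) = +0.54 V.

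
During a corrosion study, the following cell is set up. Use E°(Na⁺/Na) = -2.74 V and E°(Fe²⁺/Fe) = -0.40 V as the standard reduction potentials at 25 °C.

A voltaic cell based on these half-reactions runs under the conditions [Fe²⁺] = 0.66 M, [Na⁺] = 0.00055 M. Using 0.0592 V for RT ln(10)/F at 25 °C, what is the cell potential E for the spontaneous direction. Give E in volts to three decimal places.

+2.528 V

Fe²⁺/Fe is the cathode (higher E°), Na⁺/Na the anode: E°cell = -0.40 − (-2.74) = +2.34 V, n = 2.
Overall: Fe²⁺(aq) + 2 Na(s) → Fe(s) + 2 Na⁺(aq)
Q = [Na⁺]^2 / ([Fe²⁺]); log Q = -6.339.
E = E° − (0.0592/n) log Q = +2.34 − (0.0592/2)(-6.339) = +2.528 V.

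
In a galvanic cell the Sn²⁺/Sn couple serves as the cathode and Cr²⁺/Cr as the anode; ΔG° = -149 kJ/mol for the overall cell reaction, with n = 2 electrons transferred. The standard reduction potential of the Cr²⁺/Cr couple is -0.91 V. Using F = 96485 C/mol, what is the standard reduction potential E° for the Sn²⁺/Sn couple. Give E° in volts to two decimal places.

-0.14 V

E°cell = −ΔG°/(nF) = −(-149×10³)/((2)(96485)) = +0.772 V.
Since Sn²⁺/Sn is the cathode and Cr²⁺/Cr the anode, E°cell = E°(Sn²⁺/Sn) − E°(Cr²⁺/Cr).
So E°(Sn²⁺/Sn) = E°cell + E°(Cr²⁺/Cr) = +0.772 + (-0.91) = -0.14 V.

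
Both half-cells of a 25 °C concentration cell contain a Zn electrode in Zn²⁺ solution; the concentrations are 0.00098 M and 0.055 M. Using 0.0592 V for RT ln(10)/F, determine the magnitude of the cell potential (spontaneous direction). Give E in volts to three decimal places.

For a concentration cell E°cell = 0. The 0.055 M side is the cathode (reduction is favoured where [Zn²⁺] is higher).
With n = 2, E = −(0.0592/2) log([Zn²⁺]ₐₙ/[Zn²⁺]꜀ₐₜ) = −(0.0592/2) log(0.00098/0.055) = −(0.0592/2)(-1.749) = +0.052 V.

+0.052 V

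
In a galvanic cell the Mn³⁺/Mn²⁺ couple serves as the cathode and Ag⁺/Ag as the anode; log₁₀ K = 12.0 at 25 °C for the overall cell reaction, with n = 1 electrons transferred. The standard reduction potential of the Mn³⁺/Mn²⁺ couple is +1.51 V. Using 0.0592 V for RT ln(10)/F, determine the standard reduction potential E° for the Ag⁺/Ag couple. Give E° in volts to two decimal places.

E°cell = (0.0592/n)·log K = (0.0592/1)(12.0) = +0.710 V.
Since Mn³⁺/Mn²⁺ is the cathode and Ag⁺/Ag the anode, E°cell = E°(Mn³⁺/Mn²⁺) − E°(Ag⁺/Ag).
So E°(Ag⁺/Ag) = E°(Mn³⁺/Mn²⁺) − E°cell = (+1.51) − (+0.710) = +0.80 V.

+0.80 V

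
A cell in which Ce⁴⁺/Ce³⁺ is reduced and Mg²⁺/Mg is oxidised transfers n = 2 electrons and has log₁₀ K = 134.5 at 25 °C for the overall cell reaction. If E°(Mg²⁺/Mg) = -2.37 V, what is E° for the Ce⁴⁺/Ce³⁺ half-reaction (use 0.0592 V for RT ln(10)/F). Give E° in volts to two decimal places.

E°cell = (0.0592/n)·log K = (0.0592/2)(134.5) = +3.981 V.
Since Ce⁴⁺/Ce³⁺ is the cathode and Mg²⁺/Mg the anode, E°cell = E°(Ce⁴⁺/Ce³⁺) − E°(Mg²⁺/Mg).
So E°(Ce⁴⁺/Ce³⁺) = E°cell + E°(Mg²⁺/Mg) = +3.981 + (-2.37) = +1.61 V.

+1.61 V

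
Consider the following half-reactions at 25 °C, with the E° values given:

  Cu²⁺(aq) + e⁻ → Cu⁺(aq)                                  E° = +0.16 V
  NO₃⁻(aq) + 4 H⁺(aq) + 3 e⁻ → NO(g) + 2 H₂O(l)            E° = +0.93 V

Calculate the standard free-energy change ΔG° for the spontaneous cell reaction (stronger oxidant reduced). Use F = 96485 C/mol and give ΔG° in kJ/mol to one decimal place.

-222.9 kJ/mol

NO₃⁻/NO (E° = +0.93 V) is the cathode; Cu²⁺/Cu⁺ (E° = +0.16 V) is the anode, so E°cell = +0.77 V.
Balancing electrons gives n = 3 (lcm of 3 and 1).
ΔG° = −nFE° = −(3)(96485)(+0.77) = -222,880 J = -222.9 kJ/mol.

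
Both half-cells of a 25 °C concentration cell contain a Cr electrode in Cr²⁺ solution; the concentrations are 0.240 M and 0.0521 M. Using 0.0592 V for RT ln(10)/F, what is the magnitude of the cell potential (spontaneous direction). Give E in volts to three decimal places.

For a concentration cell E°cell = 0. The 0.240 M side is the cathode (reduction is favoured where [Cr²⁺] is higher).
With n = 2, E = −(0.0592/2) log([Cr²⁺]ₐₙ/[Cr²⁺]꜀ₐₜ) = −(0.0592/2) log(0.0521/0.24) = −(0.0592/2)(-0.663) = +0.020 V.

+0.020 V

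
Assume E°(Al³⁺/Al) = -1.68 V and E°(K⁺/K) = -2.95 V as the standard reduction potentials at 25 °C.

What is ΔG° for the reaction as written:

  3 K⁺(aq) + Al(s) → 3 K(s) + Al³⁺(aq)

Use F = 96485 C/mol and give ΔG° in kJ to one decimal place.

+367.6 kJ

As written, K⁺/K is reduced (cathode) and Al³⁺/Al is oxidised (anode), so E°cell = (-2.95) − (-1.68) = -1.27 V.
Balancing electrons gives n = 3.
ΔG° = −nFE° = −(3)(96485)(-1.27) = 367,608 J = +367.6 kJ.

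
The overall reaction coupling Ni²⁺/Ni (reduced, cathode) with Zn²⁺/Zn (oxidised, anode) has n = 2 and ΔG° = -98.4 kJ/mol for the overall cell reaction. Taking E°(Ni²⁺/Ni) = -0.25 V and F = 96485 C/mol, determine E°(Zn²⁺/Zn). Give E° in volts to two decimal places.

-0.76 V

E°cell = −ΔG°/(nF) = −(-98.4×10³)/((2)(96485)) = +0.510 V.
Since Ni²⁺/Ni is the cathode and Zn²⁺/Zn the anode, E°cell = E°(Ni²⁺/Ni) − E°(Zn²⁺/Zn).
So E°(Zn²⁺/Zn) = E°(Ni²⁺/Ni) − E°cell = (-0.25) − (+0.510) = -0.76 V.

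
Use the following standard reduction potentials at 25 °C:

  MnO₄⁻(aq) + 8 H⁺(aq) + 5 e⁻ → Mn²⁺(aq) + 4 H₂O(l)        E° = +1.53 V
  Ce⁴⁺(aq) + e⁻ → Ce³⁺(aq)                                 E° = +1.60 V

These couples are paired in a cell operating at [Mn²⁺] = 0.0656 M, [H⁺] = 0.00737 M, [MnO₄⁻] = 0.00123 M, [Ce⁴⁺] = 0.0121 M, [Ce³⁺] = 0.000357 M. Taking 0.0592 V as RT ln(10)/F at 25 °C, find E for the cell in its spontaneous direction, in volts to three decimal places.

+0.383 V

Ce⁴⁺/Ce³⁺ is the cathode (higher E°), MnO₄⁻/Mn²⁺ the anode: E°cell = +1.60 − (+1.53) = +0.07 V, n = 5.
Overall: 5 Ce⁴⁺(aq) + Mn²⁺(aq) + 4 H₂O(l) → 5 Ce³⁺(aq) + MnO₄⁻(aq) + 8 H⁺(aq)
Q = [Ce³⁺]^5·[MnO₄⁻]·[H⁺]^8 / ([Ce⁴⁺]^5·[Mn²⁺]); log Q = -26.438.
E = E° − (0.0592/n) log Q = +0.07 − (0.0592/5)(-26.438) = +0.383 V.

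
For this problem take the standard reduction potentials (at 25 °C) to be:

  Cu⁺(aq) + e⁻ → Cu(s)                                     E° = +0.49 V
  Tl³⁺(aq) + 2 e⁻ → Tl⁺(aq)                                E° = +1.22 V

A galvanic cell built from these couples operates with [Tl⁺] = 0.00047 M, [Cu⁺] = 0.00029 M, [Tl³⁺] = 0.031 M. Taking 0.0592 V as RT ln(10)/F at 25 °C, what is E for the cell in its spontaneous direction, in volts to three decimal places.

Tl³⁺/Tl⁺ is the cathode (higher E°), Cu⁺/Cu the anode: E°cell = +1.22 − (+0.49) = +0.73 V, n = 2.
Overall: Tl³⁺(aq) + 2 Cu(s) → Tl⁺(aq) + 2 Cu⁺(aq)
Q = [Tl⁺]·[Cu⁺]^2 / ([Tl³⁺]); log Q = -8.894.
E = E° − (0.0592/n) log Q = +0.73 − (0.0592/2)(-8.894) = +0.993 V.

+0.993 V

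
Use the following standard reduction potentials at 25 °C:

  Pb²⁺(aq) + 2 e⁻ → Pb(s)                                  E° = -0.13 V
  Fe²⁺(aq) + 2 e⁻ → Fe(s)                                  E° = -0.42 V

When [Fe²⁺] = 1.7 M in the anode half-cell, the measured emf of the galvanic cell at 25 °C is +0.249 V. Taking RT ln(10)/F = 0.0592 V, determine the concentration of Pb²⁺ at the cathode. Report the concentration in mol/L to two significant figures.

0.070 M

Pb²⁺/Pb is the cathode, Fe²⁺/Fe the anode: E°cell = +0.29 V, n = 2.
Overall reaction: Pb²⁺(aq) + Fe(s) → Pb(s) + Fe²⁺(aq); Q = [Fe²⁺]^1/[Pb²⁺]^1.
From E = E° − (0.0592/n) log Q: log Q = (E° − E)·n/0.0592 = (+0.29 − (+0.249))·2/0.0592 = 1.3851.
So 1·log[Pb²⁺] = 1·log(1.7) − log Q = 0.2304 − (1.3851) = -1.1547; [Pb²⁺] = 10^(-1.1547) ≈ 0.070 M.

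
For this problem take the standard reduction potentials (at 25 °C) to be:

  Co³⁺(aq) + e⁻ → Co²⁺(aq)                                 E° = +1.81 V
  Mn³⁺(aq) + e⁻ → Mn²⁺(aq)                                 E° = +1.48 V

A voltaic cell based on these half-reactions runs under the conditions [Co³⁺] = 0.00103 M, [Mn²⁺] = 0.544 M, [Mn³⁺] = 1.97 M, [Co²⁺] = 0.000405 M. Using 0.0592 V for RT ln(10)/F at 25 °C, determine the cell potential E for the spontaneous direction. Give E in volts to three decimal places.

Co³⁺/Co²⁺ is the cathode (higher E°), Mn³⁺/Mn²⁺ the anode: E°cell = +1.81 − (+1.48) = +0.33 V, n = 1.
Overall: Co³⁺(aq) + Mn²⁺(aq) → Co²⁺(aq) + Mn³⁺(aq)
Q = [Co²⁺]·[Mn³⁺] / ([Co³⁺]·[Mn²⁺]); log Q = 0.153.
E = E° − (0.0592/n) log Q = +0.33 − (0.0592/1)(0.153) = +0.321 V.

+0.321 V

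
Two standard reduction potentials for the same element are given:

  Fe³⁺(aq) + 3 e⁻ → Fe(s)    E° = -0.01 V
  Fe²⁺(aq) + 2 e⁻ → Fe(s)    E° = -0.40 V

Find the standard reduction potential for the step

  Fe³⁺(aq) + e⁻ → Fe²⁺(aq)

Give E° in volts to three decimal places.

Sequential free energies add, so n₃E°₃ = n₁E°₁ + n₂E°₂.
With n₃ = 3, and the known step contributing 2×(-0.40) V, the unknown satisfies 1·E° = 3×(-0.01) − 2×(-0.40) = +0.770.
E° = +0.770 / 1 = +0.770 V.

+0.770 V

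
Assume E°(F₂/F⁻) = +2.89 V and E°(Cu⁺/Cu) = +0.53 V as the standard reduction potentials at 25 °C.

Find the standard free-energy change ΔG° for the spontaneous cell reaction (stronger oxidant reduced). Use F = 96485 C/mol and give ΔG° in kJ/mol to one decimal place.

F₂/F⁻ (E° = +2.89 V) is the cathode; Cu⁺/Cu (E° = +0.53 V) is the anode, so E°cell = +2.36 V.
Balancing electrons gives n = 2 (lcm of 2 and 1).
ΔG° = −nFE° = −(2)(96485)(+2.36) = -455,409 J = -455.4 kJ/mol.

-455.4 kJ/mol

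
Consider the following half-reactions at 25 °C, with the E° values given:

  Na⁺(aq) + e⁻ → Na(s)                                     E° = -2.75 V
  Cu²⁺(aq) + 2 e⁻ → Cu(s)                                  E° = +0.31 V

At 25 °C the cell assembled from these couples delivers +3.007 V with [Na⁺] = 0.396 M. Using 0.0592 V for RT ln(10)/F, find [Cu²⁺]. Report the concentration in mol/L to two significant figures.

Cu²⁺/Cu is the cathode, Na⁺/Na the anode: E°cell = +3.06 V, n = 2.
Overall reaction: Cu²⁺(aq) + 2 Na(s) → Cu(s) + 2 Na⁺(aq); Q = [Na⁺]^2/[Cu²⁺]^1.
From E = E° − (0.0592/n) log Q: log Q = (E° − E)·n/0.0592 = (+3.06 − (+3.007))·2/0.0592 = 1.7905.
So 1·log[Cu²⁺] = 2·log(0.396) − log Q = -0.8046 − (1.7905) = -2.5951; [Cu²⁺] = 10^(-2.5951) ≈ 0.0025 M.

0.0025 M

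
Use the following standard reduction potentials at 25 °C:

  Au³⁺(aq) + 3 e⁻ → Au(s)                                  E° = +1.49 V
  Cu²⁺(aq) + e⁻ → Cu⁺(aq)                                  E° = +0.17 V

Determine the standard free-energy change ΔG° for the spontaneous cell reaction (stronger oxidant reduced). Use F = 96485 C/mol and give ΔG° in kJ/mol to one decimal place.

Au³⁺/Au (E° = +1.49 V) is the cathode; Cu²⁺/Cu⁺ (E° = +0.17 V) is the anode, so E°cell = +1.32 V.
Balancing electrons gives n = 3 (lcm of 3 and 1).
ΔG° = −nFE° = −(3)(96485)(+1.32) = -382,081 J = -382.1 kJ/mol.

-382.1 kJ/mol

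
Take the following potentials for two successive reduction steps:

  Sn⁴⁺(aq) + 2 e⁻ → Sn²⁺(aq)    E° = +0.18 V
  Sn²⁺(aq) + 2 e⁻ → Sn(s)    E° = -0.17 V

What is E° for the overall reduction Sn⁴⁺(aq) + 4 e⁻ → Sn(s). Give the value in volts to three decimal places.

+0.005 V

Adding the free-energy changes (−nFE°) of the two steps gives −n₃FE°₃ = −n₁FE°₁ − n₂FE°₂.
E°₃ = (2×+0.18 + 2×-0.17) / 4 = (+0.020) / 4 = +0.005 V.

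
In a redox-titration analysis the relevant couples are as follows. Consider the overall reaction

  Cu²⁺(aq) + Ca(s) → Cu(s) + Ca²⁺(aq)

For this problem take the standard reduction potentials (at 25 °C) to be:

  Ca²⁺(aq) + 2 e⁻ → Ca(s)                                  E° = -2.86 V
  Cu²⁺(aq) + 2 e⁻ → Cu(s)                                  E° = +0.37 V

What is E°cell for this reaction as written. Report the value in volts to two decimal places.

The Cu²⁺/Cu couple has the higher reduction potential, so it is the cathode; Ca²⁺/Ca is oxidised at the anode.
E°cell = E°(cathode) − E°(anode) = (+0.37) − (-2.86) = +3.23 V.

+3.23 V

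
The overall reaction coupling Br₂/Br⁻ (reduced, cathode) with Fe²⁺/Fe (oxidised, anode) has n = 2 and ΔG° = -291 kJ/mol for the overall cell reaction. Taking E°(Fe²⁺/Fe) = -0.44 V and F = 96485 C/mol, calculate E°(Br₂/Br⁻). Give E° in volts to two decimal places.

E°cell = −ΔG°/(nF) = −(-291×10³)/((2)(96485)) = +1.508 V.
Since Br₂/Br⁻ is the cathode and Fe²⁺/Fe the anode, E°cell = E°(Br₂/Br⁻) − E°(Fe²⁺/Fe).
So E°(Br₂/Br⁻) = E°cell + E°(Fe²⁺/Fe) = +1.508 + (-0.44) = +1.07 V.

+1.07 V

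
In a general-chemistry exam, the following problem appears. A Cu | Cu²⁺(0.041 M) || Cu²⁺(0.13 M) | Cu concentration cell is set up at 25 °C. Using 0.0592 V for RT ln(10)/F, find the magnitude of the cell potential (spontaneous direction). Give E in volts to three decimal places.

+0.015 V

For a concentration cell E°cell = 0. The 0.13 M side is the cathode (reduction is favoured where [Cu²⁺] is higher).
With n = 2, E = −(0.0592/2) log([Cu²⁺]ₐₙ/[Cu²⁺]꜀ₐₜ) = −(0.0592/2) log(0.041/0.13) = −(0.0592/2)(-0.501) = +0.015 V.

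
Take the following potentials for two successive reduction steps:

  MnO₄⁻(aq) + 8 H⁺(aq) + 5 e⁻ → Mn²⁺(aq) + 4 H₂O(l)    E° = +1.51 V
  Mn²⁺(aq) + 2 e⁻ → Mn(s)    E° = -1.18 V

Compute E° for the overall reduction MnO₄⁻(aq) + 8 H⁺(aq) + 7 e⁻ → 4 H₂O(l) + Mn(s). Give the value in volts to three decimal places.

Adding the free-energy changes (−nFE°) of the two steps gives −n₃FE°₃ = −n₁FE°₁ − n₂FE°₂.
E°₃ = (5×+1.51 + 2×-1.18) / 7 = (+5.190) / 7 = +0.741 V.

+0.741 V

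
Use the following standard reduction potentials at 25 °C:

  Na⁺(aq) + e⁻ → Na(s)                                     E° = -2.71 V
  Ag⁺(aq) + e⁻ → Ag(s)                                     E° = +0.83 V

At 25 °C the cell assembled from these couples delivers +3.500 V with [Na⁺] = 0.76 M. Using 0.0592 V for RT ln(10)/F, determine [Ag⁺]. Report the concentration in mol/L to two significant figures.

0.16 M

Ag⁺/Ag is the cathode, Na⁺/Na the anode: E°cell = +3.54 V, n = 1.
Overall reaction: Ag⁺(aq) + Na(s) → Ag(s) + Na⁺(aq); Q = [Na⁺]^1/[Ag⁺]^1.
From E = E° − (0.0592/n) log Q: log Q = (E° − E)·n/0.0592 = (+3.54 − (+3.500))·1/0.0592 = 0.6757.
So 1·log[Ag⁺] = 1·log(0.76) − log Q = -0.1192 − (0.6757) = -0.7949; [Ag⁺] = 10^(-0.7949) ≈ 0.16 M.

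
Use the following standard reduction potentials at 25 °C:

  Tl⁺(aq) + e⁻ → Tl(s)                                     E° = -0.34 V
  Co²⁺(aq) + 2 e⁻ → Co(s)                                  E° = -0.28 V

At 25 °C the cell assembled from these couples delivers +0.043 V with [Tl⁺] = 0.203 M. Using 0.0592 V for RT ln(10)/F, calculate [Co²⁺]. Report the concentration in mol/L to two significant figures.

Co²⁺/Co is the cathode, Tl⁺/Tl the anode: E°cell = +0.06 V, n = 2.
Overall reaction: Co²⁺(aq) + 2 Tl(s) → Co(s) + 2 Tl⁺(aq); Q = [Tl⁺]^2/[Co²⁺]^1.
From E = E° − (0.0592/n) log Q: log Q = (E° − E)·n/0.0592 = (+0.06 − (+0.043))·2/0.0592 = 0.5743.
So 1·log[Co²⁺] = 2·log(0.203) − log Q = -1.3850 − (0.5743) = -1.9593; [Co²⁺] = 10^(-1.9593) ≈ 0.011 M.

0.011 M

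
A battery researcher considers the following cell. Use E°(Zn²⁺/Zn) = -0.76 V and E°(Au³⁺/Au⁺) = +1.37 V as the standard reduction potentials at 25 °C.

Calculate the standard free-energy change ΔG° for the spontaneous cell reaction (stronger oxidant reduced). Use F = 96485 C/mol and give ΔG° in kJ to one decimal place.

-411.0 kJ

Au³⁺/Au⁺ (E° = +1.37 V) is the cathode; Zn²⁺/Zn (E° = -0.76 V) is the anode, so E°cell = +2.13 V.
Balancing electrons gives n = 2 (lcm of 2 and 2).
ΔG° = −nFE° = −(2)(96485)(+2.13) = -411,026 J = -411.0 kJ.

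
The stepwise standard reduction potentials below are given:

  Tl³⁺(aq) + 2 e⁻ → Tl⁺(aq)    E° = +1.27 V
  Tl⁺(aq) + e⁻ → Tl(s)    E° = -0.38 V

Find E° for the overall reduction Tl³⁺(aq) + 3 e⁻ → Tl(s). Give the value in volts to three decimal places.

Adding the free-energy changes (−nFE°) of the two steps gives −n₃FE°₃ = −n₁FE°₁ − n₂FE°₂.
E°₃ = (2×+1.27 + 1×-0.38) / 3 = (+2.160) / 3 = +0.720 V.
E° values themselves are not directly additive — weighting by electron count is essential.

+0.720 V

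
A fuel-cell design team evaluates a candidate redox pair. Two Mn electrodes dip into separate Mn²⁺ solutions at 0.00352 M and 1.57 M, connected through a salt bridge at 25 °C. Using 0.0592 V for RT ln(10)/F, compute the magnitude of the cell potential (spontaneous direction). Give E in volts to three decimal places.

For a concentration cell E°cell = 0. The 1.57 M side is the cathode (reduction is favoured where [Mn²⁺] is higher).
With n = 2, E = −(0.0592/2) log([Mn²⁺]ₐₙ/[Mn²⁺]꜀ₐₜ) = −(0.0592/2) log(0.00352/1.57) = −(0.0592/2)(-2.649) = +0.078 V.

+0.078 V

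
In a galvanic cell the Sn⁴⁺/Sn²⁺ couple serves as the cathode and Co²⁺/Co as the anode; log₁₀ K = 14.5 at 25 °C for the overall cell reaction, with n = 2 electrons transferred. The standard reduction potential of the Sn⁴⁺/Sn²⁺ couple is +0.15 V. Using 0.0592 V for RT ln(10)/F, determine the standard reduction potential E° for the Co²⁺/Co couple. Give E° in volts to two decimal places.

E°cell = (0.0592/n)·log K = (0.0592/2)(14.5) = +0.429 V.
Since Sn⁴⁺/Sn²⁺ is the cathode and Co²⁺/Co the anode, E°cell = E°(Sn⁴⁺/Sn²⁺) − E°(Co²⁺/Co).
So E°(Co²⁺/Co) = E°(Sn⁴⁺/Sn²⁺) − E°cell = (+0.15) − (+0.429) = -0.28 V.

-0.28 V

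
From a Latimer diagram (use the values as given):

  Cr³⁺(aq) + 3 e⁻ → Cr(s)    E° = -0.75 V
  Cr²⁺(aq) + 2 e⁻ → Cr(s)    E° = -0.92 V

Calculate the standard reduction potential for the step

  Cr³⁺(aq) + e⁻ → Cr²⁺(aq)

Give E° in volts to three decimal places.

Sequential free energies add, so n₃E°₃ = n₁E°₁ + n₂E°₂.
With n₃ = 3, and the known step contributing 2×(-0.92) V, the unknown satisfies 1·E° = 3×(-0.75) − 2×(-0.92) = -0.410.
E° = -0.410 / 1 = -0.410 V.

-0.410 V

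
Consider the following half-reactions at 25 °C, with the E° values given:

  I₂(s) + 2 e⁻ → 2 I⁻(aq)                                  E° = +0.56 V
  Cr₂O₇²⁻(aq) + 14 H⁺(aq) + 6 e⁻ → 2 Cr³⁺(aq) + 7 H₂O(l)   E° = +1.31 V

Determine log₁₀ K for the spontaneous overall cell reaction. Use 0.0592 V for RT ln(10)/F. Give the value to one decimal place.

Cathode: Cr₂O₇²⁻/Cr³⁺; anode: I₂/I⁻. E°cell = +0.75 V, n = 6.
log K = nE°cell / 0.0592 = (6)(+0.75) / 0.0592 = 76.0.

76.0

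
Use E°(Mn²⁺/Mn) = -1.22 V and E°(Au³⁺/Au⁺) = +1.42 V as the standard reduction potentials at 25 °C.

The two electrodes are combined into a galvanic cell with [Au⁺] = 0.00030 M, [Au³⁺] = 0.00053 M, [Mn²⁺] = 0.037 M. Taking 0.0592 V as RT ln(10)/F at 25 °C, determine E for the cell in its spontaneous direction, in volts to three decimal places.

Au³⁺/Au⁺ is the cathode (higher E°), Mn²⁺/Mn the anode: E°cell = +1.42 − (-1.22) = +2.64 V, n = 2.
Overall: Au³⁺(aq) + Mn(s) → Au⁺(aq) + Mn²⁺(aq)
Q = [Au⁺]·[Mn²⁺] / ([Au³⁺]); log Q = -1.679.
E = E° − (0.0592/n) log Q = +2.64 − (0.0592/2)(-1.679) = +2.690 V.

+2.690 V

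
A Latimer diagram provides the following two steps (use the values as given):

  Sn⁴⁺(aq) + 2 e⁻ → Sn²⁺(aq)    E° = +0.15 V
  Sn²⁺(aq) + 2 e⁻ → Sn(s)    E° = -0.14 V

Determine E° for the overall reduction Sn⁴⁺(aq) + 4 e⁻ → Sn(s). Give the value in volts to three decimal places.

Adding the free-energy changes (−nFE°) of the two steps gives −n₃FE°₃ = −n₁FE°₁ − n₂FE°₂.
E°₃ = (2×+0.15 + 2×-0.14) / 4 = (+0.020) / 4 = +0.005 V.

+0.005 V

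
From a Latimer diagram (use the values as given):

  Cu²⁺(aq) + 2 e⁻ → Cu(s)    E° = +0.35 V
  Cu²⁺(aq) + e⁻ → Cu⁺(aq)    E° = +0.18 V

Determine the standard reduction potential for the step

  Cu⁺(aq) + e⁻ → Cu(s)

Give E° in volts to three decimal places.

Sequential free energies add, so n₃E°₃ = n₁E°₁ + n₂E°₂.
With n₃ = 2, and the known step contributing 1×(+0.18) V, the unknown satisfies 1·E° = 2×(+0.35) − 1×(+0.18) = +0.520.
E° = +0.520 / 1 = +0.520 V.

+0.520 V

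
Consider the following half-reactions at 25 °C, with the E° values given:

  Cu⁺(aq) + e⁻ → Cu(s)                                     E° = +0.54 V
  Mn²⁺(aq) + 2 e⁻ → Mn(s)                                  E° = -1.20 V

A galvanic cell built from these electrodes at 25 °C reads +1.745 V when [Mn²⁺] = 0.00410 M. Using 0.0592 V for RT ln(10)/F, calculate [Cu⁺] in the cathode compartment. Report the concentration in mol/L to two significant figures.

0.078 M

Cu⁺/Cu is the cathode, Mn²⁺/Mn the anode: E°cell = +1.74 V, n = 2.
Overall reaction: 2 Cu⁺(aq) + Mn(s) → 2 Cu(s) + Mn²⁺(aq); Q = [Mn²⁺]^1/[Cu⁺]^2.
From E = E° − (0.0592/n) log Q: log Q = (E° − E)·n/0.0592 = (+1.74 − (+1.745))·2/0.0592 = -0.1689.
So 2·log[Cu⁺] = 1·log(0.0041) − log Q = -2.3872 − (-0.1689) = -2.2183; log[Cu⁺] = -2.2183 / 2 = -1.1092; [Cu⁺] = 10^(-1.1092) ≈ 0.078 M.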